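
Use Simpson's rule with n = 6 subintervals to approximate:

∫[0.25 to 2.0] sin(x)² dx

f(x) = sin(x)²
a = 0.25, b = 2.0, n = 6
h = (b - a)/n = 0.291667

Simpson's rule: (h/3)[f(x₀) + 4f(x₁) + 2f(x₂) + ... + f(xₙ)]

x_0 = 0.2500, f(x_0) = 0.061209, coefficient = 1
x_1 = 0.5417, f(x_1) = 0.265807, coefficient = 4
x_2 = 0.8333, f(x_2) = 0.547862, coefficient = 2
x_3 = 1.1250, f(x_3) = 0.814087, coefficient = 4
x_4 = 1.4167, f(x_4) = 0.976432, coefficient = 2
x_5 = 1.7083, f(x_5) = 0.981203, coefficient = 4
x_6 = 2.0000, f(x_6) = 0.826822, coefficient = 1

I ≈ (0.291667/3) × 12.181003 = 1.184264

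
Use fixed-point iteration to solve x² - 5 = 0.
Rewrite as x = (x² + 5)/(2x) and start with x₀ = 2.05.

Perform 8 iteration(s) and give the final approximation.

Equation: x² - 5 = 0
Fixed-point form: x = (x² + 5)/(2x)
x₀ = 2.05

x_1 = g(2.050000) = 2.244512
x_2 = g(2.244512) = 2.236084
x_3 = g(2.236084) = 2.236068
x_4 = g(2.236068) = 2.236068
x_5 = g(2.236068) = 2.236068
x_6 = g(2.236068) = 2.236068
x_7 = g(2.236068) = 2.236068
x_8 = g(2.236068) = 2.236068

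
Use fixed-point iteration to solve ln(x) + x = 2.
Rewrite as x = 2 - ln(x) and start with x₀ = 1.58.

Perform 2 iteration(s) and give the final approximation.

Equation: ln(x) + x = 2
Fixed-point form: x = 2 - ln(x)
x₀ = 1.58

x_1 = g(1.580000) = 1.542575
x_2 = g(1.542575) = 1.566547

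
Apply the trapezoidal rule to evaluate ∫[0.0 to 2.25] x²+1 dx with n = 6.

f(x) = x²+1
a = 0.0, b = 2.25, n = 6
h = (b - a)/n = 0.375000

Trapezoidal rule: (h/2)[f(x₀) + 2f(x₁) + 2f(x₂) + ... + f(xₙ)]

x_0 = 0.0000, f(x_0) = 1.000000, coefficient = 1
x_1 = 0.3750, f(x_1) = 1.140625, coefficient = 2
x_2 = 0.7500, f(x_2) = 1.562500, coefficient = 2
x_3 = 1.1250, f(x_3) = 2.265625, coefficient = 2
x_4 = 1.5000, f(x_4) = 3.250000, coefficient = 2
x_5 = 1.8750, f(x_5) = 4.515625, coefficient = 2
x_6 = 2.2500, f(x_6) = 6.062500, coefficient = 1

I ≈ (0.375000/2) × 32.531250 = 6.099609
Exact value: 6.046875
Error: 0.052734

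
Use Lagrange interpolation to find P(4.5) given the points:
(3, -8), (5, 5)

Lagrange interpolation formula:
P(x) = Σ yᵢ × Lᵢ(x)
where Lᵢ(x) = Π_{j≠i} (x - xⱼ)/(xᵢ - xⱼ)

L_0(4.5) = (4.5 - 5)/(3 - 5) = 0.250000
L_1(4.5) = (4.5 - 3)/(5 - 3) = 0.750000

P(4.5) = (-8)×L_0(4.5) + 5×L_1(4.5)
P(4.5) = 1.750000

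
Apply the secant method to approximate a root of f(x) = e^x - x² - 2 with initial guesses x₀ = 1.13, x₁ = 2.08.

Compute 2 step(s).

f(x) = e^x - x² - 2
x₀ = 1.13, x₁ = 2.08

Secant formula: x_{n+1} = x_n - f(x_n)(x_n - x_{n-1})/(f(x_n) - f(x_{n-1}))

Iteration 1:
  f(1.130000) = -0.181243
  f(2.080000) = 1.678069
  x_2 = 2.080000 - 1.678069×(2.080000 - 1.130000)/(1.678069 - (-0.181243))
       = 1.222605
Iteration 2:
  f(2.080000) = 1.678069
  f(1.222605) = -0.098740
  x_3 = 1.222605 - (-0.098740)×(1.222605 - 2.080000)/(-0.098740 - 1.678069)
       = 1.270252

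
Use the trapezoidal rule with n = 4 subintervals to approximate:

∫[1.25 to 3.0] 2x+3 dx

f(x) = 2x+3
a = 1.25, b = 3.0, n = 4
h = (b - a)/n = 0.437500

Trapezoidal rule: (h/2)[f(x₀) + 2f(x₁) + 2f(x₂) + ... + f(xₙ)]

x_0 = 1.2500, f(x_0) = 5.500000, coefficient = 1
x_1 = 1.6875, f(x_1) = 6.375000, coefficient = 2
x_2 = 2.1250, f(x_2) = 7.250000, coefficient = 2
x_3 = 2.5625, f(x_3) = 8.125000, coefficient = 2
x_4 = 3.0000, f(x_4) = 9.000000, coefficient = 1

I ≈ (0.437500/2) × 58.000000 = 12.687500
Exact value: 12.687500
Error: 0.000000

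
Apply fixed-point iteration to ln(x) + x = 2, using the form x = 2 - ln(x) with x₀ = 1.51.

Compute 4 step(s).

Equation: ln(x) + x = 2
Fixed-point form: x = 2 - ln(x)
x₀ = 1.51

x_1 = g(1.510000) = 1.587890
x_2 = g(1.587890) = 1.537594
x_3 = g(1.537594) = 1.569781
x_4 = g(1.569781) = 1.549064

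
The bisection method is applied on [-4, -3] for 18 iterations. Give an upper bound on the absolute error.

Bisection error bound: |error| ≤ (b-a)/2^n
|error| ≤ (-3 - (-4))/2^18 = 1/2^18
|error| ≤ 0.0000038147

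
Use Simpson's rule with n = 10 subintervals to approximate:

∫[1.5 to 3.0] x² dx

f(x) = x²
a = 1.5, b = 3.0, n = 10
h = (b - a)/n = 0.150000

Simpson's rule: (h/3)[f(x₀) + 4f(x₁) + 2f(x₂) + ... + f(xₙ)]

x_0 = 1.5000, f(x_0) = 2.250000, coefficient = 1
x_1 = 1.6500, f(x_1) = 2.722500, coefficient = 4
x_2 = 1.8000, f(x_2) = 3.240000, coefficient = 2
x_3 = 1.9500, f(x_3) = 3.802500, coefficient = 4
x_4 = 2.1000, f(x_4) = 4.410000, coefficient = 2
x_5 = 2.2500, f(x_5) = 5.062500, coefficient = 4
x_6 = 2.4000, f(x_6) = 5.760000, coefficient = 2
x_7 = 2.5500, f(x_7) = 6.502500, coefficient = 4
x_8 = 2.7000, f(x_8) = 7.290000, coefficient = 2
x_9 = 2.8500, f(x_9) = 8.122500, coefficient = 4
x_10 = 3.0000, f(x_10) = 9.000000, coefficient = 1

I ≈ (0.150000/3) × 157.500000 = 7.875000
Exact value: 7.875000
Error: 0.000000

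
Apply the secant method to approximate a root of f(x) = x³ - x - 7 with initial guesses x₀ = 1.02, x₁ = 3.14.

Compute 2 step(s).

f(x) = x³ - x - 7
x₀ = 1.02, x₁ = 3.14

Secant formula: x_{n+1} = x_n - f(x_n)(x_n - x_{n-1})/(f(x_n) - f(x_{n-1}))

Iteration 1:
  f(1.020000) = -6.958792
  f(3.140000) = 20.819144
  x_2 = 3.140000 - 20.819144×(3.140000 - 1.020000)/(20.819144 - (-6.958792))
       = 1.551092
Iteration 2:
  f(3.140000) = 20.819144
  f(1.551092) = -4.819341
  x_3 = 1.551092 - (-4.819341)×(1.551092 - 3.140000)/(-4.819341 - 20.819144)
       = 1.849764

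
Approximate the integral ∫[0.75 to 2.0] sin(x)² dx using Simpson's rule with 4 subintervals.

f(x) = sin(x)²
a = 0.75, b = 2.0, n = 4
h = (b - a)/n = 0.312500

Simpson's rule: (h/3)[f(x₀) + 4f(x₁) + 2f(x₂) + ... + f(xₙ)]

x_0 = 0.7500, f(x_0) = 0.464631, coefficient = 1
x_1 = 1.0625, f(x_1) = 0.763133, coefficient = 4
x_2 = 1.3750, f(x_2) = 0.962151, coefficient = 2
x_3 = 1.6875, f(x_3) = 0.986442, coefficient = 4
x_4 = 2.0000, f(x_4) = 0.826822, coefficient = 1

I ≈ (0.312500/3) × 10.214056 = 1.063964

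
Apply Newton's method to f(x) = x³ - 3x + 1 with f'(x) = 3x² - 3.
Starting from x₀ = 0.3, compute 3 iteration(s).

f(x) = x³ - 3x + 1
f'(x) = 3x² - 3
x₀ = 0.3

Newton-Raphson formula: x_{n+1} = x_n - f(x_n)/f'(x_n)

Iteration 1:
  f(0.300000) = 0.127000
  f'(0.300000) = -2.730000
  x_1 = 0.300000 - 0.127000/(-2.730000) = 0.346520
Iteration 2:
  f(0.346520) = 0.002048
  f'(0.346520) = -2.639771
  x_2 = 0.346520 - 0.002048/(-2.639771) = 0.347296
Iteration 3:
  f(0.347296) = 0.000001
  f'(0.347296) = -2.638156
  x_3 = 0.347296 - 0.000001/(-2.638156) = 0.347296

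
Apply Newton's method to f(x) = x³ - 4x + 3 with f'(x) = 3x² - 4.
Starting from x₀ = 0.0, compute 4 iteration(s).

f(x) = x³ - 4x + 3
f'(x) = 3x² - 4
x₀ = 0.0

Newton-Raphson formula: x_{n+1} = x_n - f(x_n)/f'(x_n)

Iteration 1:
  f(0.000000) = 3.000000
  f'(0.000000) = -4.000000
  x_1 = 0.000000 - 3.000000/(-4.000000) = 0.750000
Iteration 2:
  f(0.750000) = 0.421875
  f'(0.750000) = -2.312500
  x_2 = 0.750000 - 0.421875/(-2.312500) = 0.932432
Iteration 3:
  f(0.932432) = 0.080955
  f'(0.932432) = -1.391709
  x_3 = 0.932432 - 0.080955/(-1.391709) = 0.990602
Iteration 4:
  f(0.990602) = 0.009662
  f'(0.990602) = -1.056123
  x_4 = 0.990602 - 0.009662/(-1.056123) = 0.999751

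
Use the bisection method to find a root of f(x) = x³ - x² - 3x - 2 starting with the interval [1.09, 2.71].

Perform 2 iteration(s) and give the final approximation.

f(x) = x³ - x² - 3x - 2
Initial interval: [1.09, 2.71]

Iteration 1:
  c_1 = (1.090000 + 2.710000)/2 = 1.900000
  f(c_1) = f(1.900000) = -4.451000
  f(a) × f(c) ≥ 0, new interval: [1.900000, 2.710000]
Iteration 2:
  c_2 = (1.900000 + 2.710000)/2 = 2.305000
  f(c_2) = f(2.305000) = -1.981502
  f(a) × f(c) ≥ 0, new interval: [2.305000, 2.710000]

After 2 iteration(s), the approximation is c_2 = 2.305000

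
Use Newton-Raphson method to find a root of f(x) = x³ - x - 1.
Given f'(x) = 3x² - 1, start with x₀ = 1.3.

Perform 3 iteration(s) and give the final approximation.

f(x) = x³ - x - 1
f'(x) = 3x² - 1
x₀ = 1.3

Newton-Raphson formula: x_{n+1} = x_n - f(x_n)/f'(x_n)

Iteration 1:
  f(1.300000) = -0.103000
  f'(1.300000) = 4.070000
  x_1 = 1.300000 - (-0.103000)/4.070000 = 1.325307
Iteration 2:
  f(1.325307) = 0.002514
  f'(1.325307) = 4.269317
  x_2 = 1.325307 - 0.002514/4.269317 = 1.324718
Iteration 3:
  f(1.324718) = 0.000001
  f'(1.324718) = 4.264636
  x_3 = 1.324718 - 0.000001/4.264636 = 1.324718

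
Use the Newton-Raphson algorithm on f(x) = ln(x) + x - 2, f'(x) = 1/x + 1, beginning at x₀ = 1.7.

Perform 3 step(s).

f(x) = ln(x) + x - 2
f'(x) = 1/x + 1
x₀ = 1.7

Newton-Raphson formula: x_{n+1} = x_n - f(x_n)/f'(x_n)

Iteration 1:
  f(1.700000) = 0.230628
  f'(1.700000) = 1.588235
  x_1 = 1.700000 - 0.230628/1.588235 = 1.554790
Iteration 2:
  f(1.554790) = -0.003870
  f'(1.554790) = 1.643174
  x_2 = 1.554790 - (-0.003870)/1.643174 = 1.557145
Iteration 3:
  f(1.557145) = -0.000001
  f'(1.557145) = 1.642201
  x_3 = 1.557145 - (-0.000001)/1.642201 = 1.557146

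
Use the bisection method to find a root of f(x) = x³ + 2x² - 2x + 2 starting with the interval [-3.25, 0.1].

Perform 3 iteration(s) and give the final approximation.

f(x) = x³ + 2x² - 2x + 2
Initial interval: [-3.25, 0.1]

Iteration 1:
  c_1 = (-3.250000 + 0.100000)/2 = -1.575000
  f(c_1) = f(-1.575000) = 6.204266
  f(a) × f(c) < 0, new interval: [-3.250000, -1.575000]
Iteration 2:
  c_2 = (-3.250000 + (-1.575000))/2 = -2.412500
  f(c_2) = f(-2.412500) = 4.424186
  f(a) × f(c) < 0, new interval: [-3.250000, -2.412500]
Iteration 3:
  c_3 = (-3.250000 + (-2.412500))/2 = -2.831250
  f(c_3) = f(-2.831250) = 0.999219
  f(a) × f(c) < 0, new interval: [-3.250000, -2.831250]

After 3 iteration(s), the approximation is c_3 = -2.831250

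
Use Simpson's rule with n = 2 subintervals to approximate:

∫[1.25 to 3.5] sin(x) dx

f(x) = sin(x)
a = 1.25, b = 3.5, n = 2
h = (b - a)/n = 1.125000

Simpson's rule: (h/3)[f(x₀) + 4f(x₁) + 2f(x₂) + ... + f(xₙ)]

x_0 = 1.2500, f(x_0) = 0.948985, coefficient = 1
x_1 = 2.3750, f(x_1) = 0.693685, coefficient = 4
x_2 = 3.5000, f(x_2) = -0.350783, coefficient = 1

I ≈ (1.125000/3) × 3.372942 = 1.264853
Exact value: 1.251779
Error: 0.013074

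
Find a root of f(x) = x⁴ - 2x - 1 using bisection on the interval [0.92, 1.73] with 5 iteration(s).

f(x) = x⁴ - 2x - 1
Initial interval: [0.92, 1.73]

Iteration 1:
  c_1 = (0.920000 + 1.730000)/2 = 1.325000
  f(c_1) = f(1.325000) = -0.567781
  f(a) × f(c) ≥ 0, new interval: [1.325000, 1.730000]
Iteration 2:
  c_2 = (1.325000 + 1.730000)/2 = 1.527500
  f(c_2) = f(1.527500) = 1.389085
  f(a) × f(c) < 0, new interval: [1.325000, 1.527500]
Iteration 3:
  c_3 = (1.325000 + 1.527500)/2 = 1.426250
  f(c_3) = f(1.426250) = 0.285425
  f(a) × f(c) < 0, new interval: [1.325000, 1.426250]
Iteration 4:
  c_4 = (1.325000 + 1.426250)/2 = 1.375625
  f(c_4) = f(1.375625) = -0.170284
  f(a) × f(c) ≥ 0, new interval: [1.375625, 1.426250]
Iteration 5:
  c_5 = (1.375625 + 1.426250)/2 = 1.400937
  f(c_5) = f(1.400937) = 0.050025
  f(a) × f(c) < 0, new interval: [1.375625, 1.400937]

After 5 iteration(s), the approximation is c_5 = 1.400937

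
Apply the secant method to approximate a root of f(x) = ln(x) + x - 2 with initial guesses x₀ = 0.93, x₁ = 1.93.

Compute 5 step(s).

f(x) = ln(x) + x - 2
x₀ = 0.93, x₁ = 1.93

Secant formula: x_{n+1} = x_n - f(x_n)(x_n - x_{n-1})/(f(x_n) - f(x_{n-1}))

Iteration 1:
  f(0.930000) = -1.142571
  f(1.930000) = 0.587520
  x_2 = 1.930000 - 0.587520×(1.930000 - 0.930000)/(0.587520 - (-1.142571))
       = 1.590411
Iteration 2:
  f(1.930000) = 0.587520
  f(1.590411) = 0.054403
  x_3 = 1.590411 - 0.054403×(1.590411 - 1.930000)/(0.054403 - 0.587520)
       = 1.555757
Iteration 3:
  f(1.590411) = 0.054403
  f(1.555757) = -0.002281
  x_4 = 1.555757 - (-0.002281)×(1.555757 - 1.590411)/(-0.002281 - 0.054403)
       = 1.557151
Iteration 4:
  f(1.555757) = -0.002281
  f(1.557151) = 0.000009
  x_5 = 1.557151 - 0.000009×(1.557151 - 1.555757)/(0.000009 - (-0.002281))
       = 1.557146
Iteration 5:
  f(1.557151) = 0.000009
  f(1.557146) = 0.000000
  x_6 = 1.557146 - 0.000000×(1.557146 - 1.557151)/(0.000000 - 0.000009)
       = 1.557146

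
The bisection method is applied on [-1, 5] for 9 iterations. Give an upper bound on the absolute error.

Bisection error bound: |error| ≤ (b-a)/2^n
|error| ≤ (5 - (-1))/2^9 = 6/2^9
|error| ≤ 0.0117187500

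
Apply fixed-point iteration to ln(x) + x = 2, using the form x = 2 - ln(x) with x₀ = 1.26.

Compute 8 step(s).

Equation: ln(x) + x = 2
Fixed-point form: x = 2 - ln(x)
x₀ = 1.26

x_1 = g(1.260000) = 1.768888
x_2 = g(1.768888) = 1.429649
x_3 = g(1.429649) = 1.642571
x_4 = g(1.642571) = 1.503737
x_5 = g(1.503737) = 1.592047
x_6 = g(1.592047) = 1.534980
x_7 = g(1.534980) = 1.571483
x_8 = g(1.571483) = 1.547980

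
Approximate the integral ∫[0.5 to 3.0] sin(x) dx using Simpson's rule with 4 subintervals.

f(x) = sin(x)
a = 0.5, b = 3.0, n = 4
h = (b - a)/n = 0.625000

Simpson's rule: (h/3)[f(x₀) + 4f(x₁) + 2f(x₂) + ... + f(xₙ)]

x_0 = 0.5000, f(x_0) = 0.479426, coefficient = 1
x_1 = 1.1250, f(x_1) = 0.902268, coefficient = 4
x_2 = 1.7500, f(x_2) = 0.983986, coefficient = 2
x_3 = 2.3750, f(x_3) = 0.693685, coefficient = 4
x_4 = 3.0000, f(x_4) = 0.141120, coefficient = 1

I ≈ (0.625000/3) × 8.972328 = 1.869235
Exact value: 1.867575
Error: 0.001660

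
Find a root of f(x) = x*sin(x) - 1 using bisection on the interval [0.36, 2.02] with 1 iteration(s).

f(x) = x*sin(x) - 1
Initial interval: [0.36, 2.02]

Iteration 1:
  c_1 = (0.360000 + 2.020000)/2 = 1.190000
  f(c_1) = f(1.190000) = 0.104759
  f(a) × f(c) < 0, new interval: [0.360000, 1.190000]

After 1 iteration(s), the approximation is c_1 = 1.190000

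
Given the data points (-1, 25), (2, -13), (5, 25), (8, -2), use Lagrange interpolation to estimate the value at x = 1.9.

Lagrange interpolation formula:
P(x) = Σ yᵢ × Lᵢ(x)
where Lᵢ(x) = Π_{j≠i} (x - xⱼ)/(xᵢ - xⱼ)

L_0(1.9) = (1.9 - 2)/(-1 - 2) × (1.9 - 5)/(-1 - 5) × (1.9 - 8)/(-1 - 8) = 0.011673
L_1(1.9) = (1.9 - (-1))/(2 - (-1)) × (1.9 - 5)/(2 - 5) × (1.9 - 8)/(2 - 8) = 1.015537
L_2(1.9) = (1.9 - (-1))/(5 - (-1)) × (1.9 - 2)/(5 - 2) × (1.9 - 8)/(5 - 8) = -0.032759
L_3(1.9) = (1.9 - (-1))/(8 - (-1)) × (1.9 - 2)/(8 - 2) × (1.9 - 5)/(8 - 5) = 0.005549

P(1.9) = 25×L_0(1.9) + (-13)×L_1(1.9) + 25×L_2(1.9) + (-2)×L_3(1.9)
P(1.9) = -13.740241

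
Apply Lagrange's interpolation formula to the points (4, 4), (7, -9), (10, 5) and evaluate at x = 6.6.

Lagrange interpolation formula:
P(x) = Σ yᵢ × Lᵢ(x)
where Lᵢ(x) = Π_{j≠i} (x - xⱼ)/(xᵢ - xⱼ)

L_0(6.6) = (6.6 - 7)/(4 - 7) × (6.6 - 10)/(4 - 10) = 0.075556
L_1(6.6) = (6.6 - 4)/(7 - 4) × (6.6 - 10)/(7 - 10) = 0.982222
L_2(6.6) = (6.6 - 4)/(10 - 4) × (6.6 - 7)/(10 - 7) = -0.057778

P(6.6) = 4×L_0(6.6) + (-9)×L_1(6.6) + 5×L_2(6.6)
P(6.6) = -8.826667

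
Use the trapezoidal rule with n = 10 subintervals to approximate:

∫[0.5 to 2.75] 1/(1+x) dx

f(x) = 1/(1+x)
a = 0.5, b = 2.75, n = 10
h = (b - a)/n = 0.225000

Trapezoidal rule: (h/2)[f(x₀) + 2f(x₁) + 2f(x₂) + ... + f(xₙ)]

x_0 = 0.5000, f(x_0) = 0.666667, coefficient = 1
x_1 = 0.7250, f(x_1) = 0.579710, coefficient = 2
x_2 = 0.9500, f(x_2) = 0.512821, coefficient = 2
x_3 = 1.1750, f(x_3) = 0.459770, coefficient = 2
x_4 = 1.4000, f(x_4) = 0.416667, coefficient = 2
x_5 = 1.6250, f(x_5) = 0.380952, coefficient = 2
x_6 = 1.8500, f(x_6) = 0.350877, coefficient = 2
x_7 = 2.0750, f(x_7) = 0.325203, coefficient = 2
x_8 = 2.3000, f(x_8) = 0.303030, coefficient = 2
x_9 = 2.5250, f(x_9) = 0.283688, coefficient = 2
x_10 = 2.7500, f(x_10) = 0.266667, coefficient = 1

I ≈ (0.225000/2) × 8.158770 = 0.917862
Exact value: 0.916291
Error: 0.001571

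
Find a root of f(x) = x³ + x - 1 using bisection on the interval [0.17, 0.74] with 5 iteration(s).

f(x) = x³ + x - 1
Initial interval: [0.17, 0.74]

Iteration 1:
  c_1 = (0.170000 + 0.740000)/2 = 0.455000
  f(c_1) = f(0.455000) = -0.450804
  f(a) × f(c) ≥ 0, new interval: [0.455000, 0.740000]
Iteration 2:
  c_2 = (0.455000 + 0.740000)/2 = 0.597500
  f(c_2) = f(0.597500) = -0.189189
  f(a) × f(c) ≥ 0, new interval: [0.597500, 0.740000]
Iteration 3:
  c_3 = (0.597500 + 0.740000)/2 = 0.668750
  f(c_3) = f(0.668750) = -0.032167
  f(a) × f(c) ≥ 0, new interval: [0.668750, 0.740000]
Iteration 4:
  c_4 = (0.668750 + 0.740000)/2 = 0.704375
  f(c_4) = f(0.704375) = 0.053847
  f(a) × f(c) < 0, new interval: [0.668750, 0.704375]
Iteration 5:
  c_5 = (0.668750 + 0.704375)/2 = 0.686562
  f(c_5) = f(0.686562) = 0.010186
  f(a) × f(c) < 0, new interval: [0.668750, 0.686562]

After 5 iteration(s), the approximation is c_5 = 0.686562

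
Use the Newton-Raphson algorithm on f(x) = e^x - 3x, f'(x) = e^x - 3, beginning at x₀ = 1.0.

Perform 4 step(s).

f(x) = e^x - 3x
f'(x) = e^x - 3
x₀ = 1.0

Newton-Raphson formula: x_{n+1} = x_n - f(x_n)/f'(x_n)

Iteration 1:
  f(1.000000) = -0.281718
  f'(1.000000) = -0.281718
  x_1 = 1.000000 - (-0.281718)/(-0.281718) = 0.000000
Iteration 2:
  f(0.000000) = 1.000000
  f'(0.000000) = -2.000000
  x_2 = 0.000000 - 1.000000/(-2.000000) = 0.500000
Iteration 3:
  f(0.500000) = 0.148721
  f'(0.500000) = -1.351279
  x_3 = 0.500000 - 0.148721/(-1.351279) = 0.610060
Iteration 4:
  f(0.610060) = 0.010362
  f'(0.610060) = -1.159459
  x_4 = 0.610060 - 0.010362/(-1.159459) = 0.618997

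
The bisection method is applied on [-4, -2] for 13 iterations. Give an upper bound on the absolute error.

Bisection error bound: |error| ≤ (b-a)/2^n
|error| ≤ (-2 - (-4))/2^13 = 2/2^13
|error| ≤ 0.0002441406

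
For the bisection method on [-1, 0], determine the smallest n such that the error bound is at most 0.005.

We need (b-a)/2^n ≤ 0.005
(0 - (-1))/2^n ≤ 0.005
1/2^n ≤ 0.005
2^n ≥ 200
n ≥ log₂(200) = 7.64
n ≥ 8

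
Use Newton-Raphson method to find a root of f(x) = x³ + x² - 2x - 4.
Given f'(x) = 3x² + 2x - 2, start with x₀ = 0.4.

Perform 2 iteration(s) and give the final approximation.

f(x) = x³ + x² - 2x - 4
f'(x) = 3x² + 2x - 2
x₀ = 0.4

Newton-Raphson formula: x_{n+1} = x_n - f(x_n)/f'(x_n)

Iteration 1:
  f(0.400000) = -4.576000
  f'(0.400000) = -0.720000
  x_1 = 0.400000 - (-4.576000)/(-0.720000) = -5.955556
Iteration 2:
  f(-5.955556) = -167.855715
  f'(-5.955556) = 92.494815
  x_2 = -5.955556 - (-167.855715)/92.494815 = -4.140797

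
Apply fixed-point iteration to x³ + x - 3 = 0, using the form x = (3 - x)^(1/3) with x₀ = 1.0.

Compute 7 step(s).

Equation: x³ + x - 3 = 0
Fixed-point form: x = (3 - x)^(1/3)
x₀ = 1.0

x_1 = g(1.000000) = 1.259921
x_2 = g(1.259921) = 1.202790
x_3 = g(1.202790) = 1.215812
x_4 = g(1.215812) = 1.212868
x_5 = g(1.212868) = 1.213535
x_6 = g(1.213535) = 1.213384
x_7 = g(1.213384) = 1.213418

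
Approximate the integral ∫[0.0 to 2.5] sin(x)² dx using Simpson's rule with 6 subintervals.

f(x) = sin(x)²
a = 0.0, b = 2.5, n = 6
h = (b - a)/n = 0.416667

Simpson's rule: (h/3)[f(x₀) + 4f(x₁) + 2f(x₂) + ... + f(xₙ)]

x_0 = 0.0000, f(x_0) = 0.000000, coefficient = 1
x_1 = 0.4167, f(x_1) = 0.163794, coefficient = 4
x_2 = 0.8333, f(x_2) = 0.547862, coefficient = 2
x_3 = 1.2500, f(x_3) = 0.900572, coefficient = 4
x_4 = 1.6667, f(x_4) = 0.990837, coefficient = 2
x_5 = 2.0833, f(x_5) = 0.759518, coefficient = 4
x_6 = 2.5000, f(x_6) = 0.358169, coefficient = 1

I ≈ (0.416667/3) × 10.731100 = 1.490431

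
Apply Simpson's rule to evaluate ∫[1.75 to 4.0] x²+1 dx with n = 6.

f(x) = x²+1
a = 1.75, b = 4.0, n = 6
h = (b - a)/n = 0.375000

Simpson's rule: (h/3)[f(x₀) + 4f(x₁) + 2f(x₂) + ... + f(xₙ)]

x_0 = 1.7500, f(x_0) = 4.062500, coefficient = 1
x_1 = 2.1250, f(x_1) = 5.515625, coefficient = 4
x_2 = 2.5000, f(x_2) = 7.250000, coefficient = 2
x_3 = 2.8750, f(x_3) = 9.265625, coefficient = 4
x_4 = 3.2500, f(x_4) = 11.562500, coefficient = 2
x_5 = 3.6250, f(x_5) = 14.140625, coefficient = 4
x_6 = 4.0000, f(x_6) = 17.000000, coefficient = 1

I ≈ (0.375000/3) × 174.375000 = 21.796875
Exact value: 21.796875
Error: 0.000000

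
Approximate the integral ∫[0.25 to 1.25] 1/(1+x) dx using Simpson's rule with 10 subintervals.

f(x) = 1/(1+x)
a = 0.25, b = 1.25, n = 10
h = (b - a)/n = 0.100000

Simpson's rule: (h/3)[f(x₀) + 4f(x₁) + 2f(x₂) + ... + f(xₙ)]

x_0 = 0.2500, f(x_0) = 0.800000, coefficient = 1
x_1 = 0.3500, f(x_1) = 0.740741, coefficient = 4
x_2 = 0.4500, f(x_2) = 0.689655, coefficient = 2
x_3 = 0.5500, f(x_3) = 0.645161, coefficient = 4
x_4 = 0.6500, f(x_4) = 0.606061, coefficient = 2
x_5 = 0.7500, f(x_5) = 0.571429, coefficient = 4
x_6 = 0.8500, f(x_6) = 0.540541, coefficient = 2
x_7 = 0.9500, f(x_7) = 0.512821, coefficient = 4
x_8 = 1.0500, f(x_8) = 0.487805, coefficient = 2
x_9 = 1.1500, f(x_9) = 0.465116, coefficient = 4
x_10 = 1.2500, f(x_10) = 0.444444, coefficient = 1

I ≈ (0.100000/3) × 17.633636 = 0.587788
Exact value: 0.587787
Error: 0.000001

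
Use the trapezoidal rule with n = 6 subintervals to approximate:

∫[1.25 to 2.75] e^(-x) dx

f(x) = e^(-x)
a = 1.25, b = 2.75, n = 6
h = (b - a)/n = 0.250000

Trapezoidal rule: (h/2)[f(x₀) + 2f(x₁) + 2f(x₂) + ... + f(xₙ)]

x_0 = 1.2500, f(x_0) = 0.286505, coefficient = 1
x_1 = 1.5000, f(x_1) = 0.223130, coefficient = 2
x_2 = 1.7500, f(x_2) = 0.173774, coefficient = 2
x_3 = 2.0000, f(x_3) = 0.135335, coefficient = 2
x_4 = 2.2500, f(x_4) = 0.105399, coefficient = 2
x_5 = 2.5000, f(x_5) = 0.082085, coefficient = 2
x_6 = 2.7500, f(x_6) = 0.063928, coefficient = 1

I ≈ (0.250000/2) × 1.789880 = 0.223735
Exact value: 0.222577
Error: 0.001158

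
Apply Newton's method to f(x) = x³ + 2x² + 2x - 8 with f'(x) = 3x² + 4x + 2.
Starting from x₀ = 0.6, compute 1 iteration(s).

f(x) = x³ + 2x² + 2x - 8
f'(x) = 3x² + 4x + 2
x₀ = 0.6

Newton-Raphson formula: x_{n+1} = x_n - f(x_n)/f'(x_n)

Iteration 1:
  f(0.600000) = -5.864000
  f'(0.600000) = 5.480000
  x_1 = 0.600000 - (-5.864000)/5.480000 = 1.670073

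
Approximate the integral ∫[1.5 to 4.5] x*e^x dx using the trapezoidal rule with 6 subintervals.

f(x) = x*e^x
a = 1.5, b = 4.5, n = 6
h = (b - a)/n = 0.500000

Trapezoidal rule: (h/2)[f(x₀) + 2f(x₁) + 2f(x₂) + ... + f(xₙ)]

x_0 = 1.5000, f(x_0) = 6.722534, coefficient = 1
x_1 = 2.0000, f(x_1) = 14.778112, coefficient = 2
x_2 = 2.5000, f(x_2) = 30.456235, coefficient = 2
x_3 = 3.0000, f(x_3) = 60.256611, coefficient = 2
x_4 = 3.5000, f(x_4) = 115.904082, coefficient = 2
x_5 = 4.0000, f(x_5) = 218.392600, coefficient = 2
x_6 = 4.5000, f(x_6) = 405.077091, coefficient = 1

I ≈ (0.500000/2) × 1291.374904 = 322.843726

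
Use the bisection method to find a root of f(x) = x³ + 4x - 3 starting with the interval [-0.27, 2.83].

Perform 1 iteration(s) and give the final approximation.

f(x) = x³ + 4x - 3
Initial interval: [-0.27, 2.83]

Iteration 1:
  c_1 = (-0.270000 + 2.830000)/2 = 1.280000
  f(c_1) = f(1.280000) = 4.217152
  f(a) × f(c) < 0, new interval: [-0.270000, 1.280000]

After 1 iteration(s), the approximation is c_1 = 1.280000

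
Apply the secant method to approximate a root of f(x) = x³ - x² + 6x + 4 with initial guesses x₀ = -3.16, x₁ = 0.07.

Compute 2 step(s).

f(x) = x³ - x² + 6x + 4
x₀ = -3.16, x₁ = 0.07

Secant formula: x_{n+1} = x_n - f(x_n)(x_n - x_{n-1})/(f(x_n) - f(x_{n-1}))

Iteration 1:
  f(-3.160000) = -56.500096
  f(0.070000) = 4.415443
  x_2 = 0.070000 - 4.415443×(0.070000 - (-3.160000))/(4.415443 - (-56.500096))
       = -0.164125
Iteration 2:
  f(0.070000) = 4.415443
  f(-0.164125) = 2.983889
  x_3 = -0.164125 - 2.983889×(-0.164125 - 0.070000)/(2.983889 - 4.415443)
       = -0.652130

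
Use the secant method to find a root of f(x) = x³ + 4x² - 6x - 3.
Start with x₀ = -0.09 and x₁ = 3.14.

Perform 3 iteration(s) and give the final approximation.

f(x) = x³ + 4x² - 6x - 3
x₀ = -0.09, x₁ = 3.14

Secant formula: x_{n+1} = x_n - f(x_n)(x_n - x_{n-1})/(f(x_n) - f(x_{n-1}))

Iteration 1:
  f(-0.090000) = -2.428329
  f(3.140000) = 48.557544
  x_2 = 3.140000 - 48.557544×(3.140000 - (-0.090000))/(48.557544 - (-2.428329))
       = 0.063837
Iteration 2:
  f(3.140000) = 48.557544
  f(0.063837) = -3.366460
  x_3 = 0.063837 - (-3.366460)×(0.063837 - 3.140000)/(-3.366460 - 48.557544)
       = 0.263278
Iteration 3:
  f(0.063837) = -3.366460
  f(0.263278) = -4.284157
  x_4 = 0.263278 - (-4.284157)×(0.263278 - 0.063837)/(-4.284157 - (-3.366460))
       = -0.667789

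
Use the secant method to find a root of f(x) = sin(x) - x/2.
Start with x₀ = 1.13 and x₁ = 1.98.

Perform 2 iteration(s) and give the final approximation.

f(x) = sin(x) - x/2
x₀ = 1.13, x₁ = 1.98

Secant formula: x_{n+1} = x_n - f(x_n)(x_n - x_{n-1})/(f(x_n) - f(x_{n-1}))

Iteration 1:
  f(1.130000) = 0.339412
  f(1.980000) = -0.072562
  x_2 = 1.980000 - (-0.072562)×(1.980000 - 1.130000)/(-0.072562 - 0.339412)
       = 1.830287
Iteration 2:
  f(1.980000) = -0.072562
  f(1.830287) = 0.051377
  x_3 = 1.830287 - 0.051377×(1.830287 - 1.980000)/(0.051377 - (-0.072562))
       = 1.892348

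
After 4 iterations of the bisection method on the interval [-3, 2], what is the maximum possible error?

Bisection error bound: |error| ≤ (b-a)/2^n
|error| ≤ (2 - (-3))/2^4 = 5/2^4
|error| ≤ 0.3125000000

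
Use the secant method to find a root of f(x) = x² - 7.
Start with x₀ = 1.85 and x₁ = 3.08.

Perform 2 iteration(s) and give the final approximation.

f(x) = x² - 7
x₀ = 1.85, x₁ = 3.08

Secant formula: x_{n+1} = x_n - f(x_n)(x_n - x_{n-1})/(f(x_n) - f(x_{n-1}))

Iteration 1:
  f(1.850000) = -3.577500
  f(3.080000) = 2.486400
  x_2 = 3.080000 - 2.486400×(3.080000 - 1.850000)/(2.486400 - (-3.577500))
       = 2.575659
Iteration 2:
  f(3.080000) = 2.486400
  f(2.575659) = -0.365980
  x_3 = 2.575659 - (-0.365980)×(2.575659 - 3.080000)/(-0.365980 - 2.486400)
       = 2.640370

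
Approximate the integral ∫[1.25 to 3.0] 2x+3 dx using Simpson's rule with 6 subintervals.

f(x) = 2x+3
a = 1.25, b = 3.0, n = 6
h = (b - a)/n = 0.291667

Simpson's rule: (h/3)[f(x₀) + 4f(x₁) + 2f(x₂) + ... + f(xₙ)]

x_0 = 1.2500, f(x_0) = 5.500000, coefficient = 1
x_1 = 1.5417, f(x_1) = 6.083333, coefficient = 4
x_2 = 1.8333, f(x_2) = 6.666667, coefficient = 2
x_3 = 2.1250, f(x_3) = 7.250000, coefficient = 4
x_4 = 2.4167, f(x_4) = 7.833333, coefficient = 2
x_5 = 2.7083, f(x_5) = 8.416667, coefficient = 4
x_6 = 3.0000, f(x_6) = 9.000000, coefficient = 1

I ≈ (0.291667/3) × 130.500000 = 12.687500
Exact value: 12.687500
Error: 0.000000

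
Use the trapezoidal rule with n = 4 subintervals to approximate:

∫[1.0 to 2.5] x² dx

f(x) = x²
a = 1.0, b = 2.5, n = 4
h = (b - a)/n = 0.375000

Trapezoidal rule: (h/2)[f(x₀) + 2f(x₁) + 2f(x₂) + ... + f(xₙ)]

x_0 = 1.0000, f(x_0) = 1.000000, coefficient = 1
x_1 = 1.3750, f(x_1) = 1.890625, coefficient = 2
x_2 = 1.7500, f(x_2) = 3.062500, coefficient = 2
x_3 = 2.1250, f(x_3) = 4.515625, coefficient = 2
x_4 = 2.5000, f(x_4) = 6.250000, coefficient = 1

I ≈ (0.375000/2) × 26.187500 = 4.910156
Exact value: 4.875000
Error: 0.035156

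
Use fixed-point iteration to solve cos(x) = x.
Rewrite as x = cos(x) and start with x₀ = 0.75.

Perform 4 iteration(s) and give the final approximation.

Equation: cos(x) = x
Fixed-point form: x = cos(x)
x₀ = 0.75

x_1 = g(0.750000) = 0.731689
x_2 = g(0.731689) = 0.744047
x_3 = g(0.744047) = 0.735734
x_4 = g(0.735734) = 0.741339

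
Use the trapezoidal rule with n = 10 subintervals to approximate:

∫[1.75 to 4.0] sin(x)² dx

f(x) = sin(x)²
a = 1.75, b = 4.0, n = 10
h = (b - a)/n = 0.225000

Trapezoidal rule: (h/2)[f(x₀) + 2f(x₁) + 2f(x₂) + ... + f(xₙ)]

x_0 = 1.7500, f(x_0) = 0.968228, coefficient = 1
x_1 = 1.9750, f(x_1) = 0.845326, coefficient = 2
x_2 = 2.2000, f(x_2) = 0.653666, coefficient = 2
x_3 = 2.4250, f(x_3) = 0.431411, coefficient = 2
x_4 = 2.6500, f(x_4) = 0.222813, coefficient = 2
x_5 = 2.8750, f(x_5) = 0.069404, coefficient = 2
x_6 = 3.1000, f(x_6) = 0.001729, coefficient = 2
x_7 = 3.3250, f(x_7) = 0.033263, coefficient = 2
x_8 = 3.5500, f(x_8) = 0.157727, coefficient = 2
x_9 = 3.7750, f(x_9) = 0.350339, coefficient = 2
x_10 = 4.0000, f(x_10) = 0.572750, coefficient = 1

I ≈ (0.225000/2) × 7.072334 = 0.795638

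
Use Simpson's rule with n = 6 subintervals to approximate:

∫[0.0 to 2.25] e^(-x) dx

f(x) = e^(-x)
a = 0.0, b = 2.25, n = 6
h = (b - a)/n = 0.375000

Simpson's rule: (h/3)[f(x₀) + 4f(x₁) + 2f(x₂) + ... + f(xₙ)]

x_0 = 0.0000, f(x_0) = 1.000000, coefficient = 1
x_1 = 0.3750, f(x_1) = 0.687289, coefficient = 4
x_2 = 0.7500, f(x_2) = 0.472367, coefficient = 2
x_3 = 1.1250, f(x_3) = 0.324652, coefficient = 4
x_4 = 1.5000, f(x_4) = 0.223130, coefficient = 2
x_5 = 1.8750, f(x_5) = 0.153355, coefficient = 4
x_6 = 2.2500, f(x_6) = 0.105399, coefficient = 1

I ≈ (0.375000/3) × 7.157580 = 0.894697
Exact value: 0.894601
Error: 0.000097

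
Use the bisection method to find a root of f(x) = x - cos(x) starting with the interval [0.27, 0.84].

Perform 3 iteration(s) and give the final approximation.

f(x) = x - cos(x)
Initial interval: [0.27, 0.84]

Iteration 1:
  c_1 = (0.270000 + 0.840000)/2 = 0.555000
  f(c_1) = f(0.555000) = -0.294900
  f(a) × f(c) ≥ 0, new interval: [0.555000, 0.840000]
Iteration 2:
  c_2 = (0.555000 + 0.840000)/2 = 0.697500
  f(c_2) = f(0.697500) = -0.068950
  f(a) × f(c) ≥ 0, new interval: [0.697500, 0.840000]
Iteration 3:
  c_3 = (0.697500 + 0.840000)/2 = 0.768750
  f(c_3) = f(0.768750) = 0.049970
  f(a) × f(c) < 0, new interval: [0.697500, 0.768750]

After 3 iteration(s), the approximation is c_3 = 0.768750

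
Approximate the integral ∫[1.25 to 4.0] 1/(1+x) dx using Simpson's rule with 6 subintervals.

f(x) = 1/(1+x)
a = 1.25, b = 4.0, n = 6
h = (b - a)/n = 0.458333

Simpson's rule: (h/3)[f(x₀) + 4f(x₁) + 2f(x₂) + ... + f(xₙ)]

x_0 = 1.2500, f(x_0) = 0.444444, coefficient = 1
x_1 = 1.7083, f(x_1) = 0.369231, coefficient = 4
x_2 = 2.1667, f(x_2) = 0.315789, coefficient = 2
x_3 = 2.6250, f(x_3) = 0.275862, coefficient = 4
x_4 = 3.0833, f(x_4) = 0.244898, coefficient = 2
x_5 = 3.5417, f(x_5) = 0.220183, coefficient = 4
x_6 = 4.0000, f(x_6) = 0.200000, coefficient = 1

I ≈ (0.458333/3) × 5.226925 = 0.798558
Exact value: 0.798508
Error: 0.000050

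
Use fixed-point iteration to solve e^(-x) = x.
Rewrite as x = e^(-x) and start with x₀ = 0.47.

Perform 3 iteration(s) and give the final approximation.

Equation: e^(-x) = x
Fixed-point form: x = e^(-x)
x₀ = 0.47

x_1 = g(0.470000) = 0.625002
x_2 = g(0.625002) = 0.535260
x_3 = g(0.535260) = 0.585517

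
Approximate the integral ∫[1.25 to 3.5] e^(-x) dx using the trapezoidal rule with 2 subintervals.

f(x) = e^(-x)
a = 1.25, b = 3.5, n = 2
h = (b - a)/n = 1.125000

Trapezoidal rule: (h/2)[f(x₀) + 2f(x₁) + 2f(x₂) + ... + f(xₙ)]

x_0 = 1.2500, f(x_0) = 0.286505, coefficient = 1
x_1 = 2.3750, f(x_1) = 0.093014, coefficient = 2
x_2 = 3.5000, f(x_2) = 0.030197, coefficient = 1

I ≈ (1.125000/2) × 0.502731 = 0.282786
Exact value: 0.256307
Error: 0.026479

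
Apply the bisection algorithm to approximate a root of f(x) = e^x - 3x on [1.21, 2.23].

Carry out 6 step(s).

f(x) = e^x - 3x
Initial interval: [1.21, 2.23]

Iteration 1:
  c_1 = (1.210000 + 2.230000)/2 = 1.720000
  f(c_1) = f(1.720000) = 0.424528
  f(a) × f(c) < 0, new interval: [1.210000, 1.720000]
Iteration 2:
  c_2 = (1.210000 + 1.720000)/2 = 1.465000
  f(c_2) = f(1.465000) = -0.067457
  f(a) × f(c) ≥ 0, new interval: [1.465000, 1.720000]
Iteration 3:
  c_3 = (1.465000 + 1.720000)/2 = 1.592500
  f(c_3) = f(1.592500) = 0.138524
  f(a) × f(c) < 0, new interval: [1.465000, 1.592500]
Iteration 4:
  c_4 = (1.465000 + 1.592500)/2 = 1.528750
  f(c_4) = f(1.528750) = 0.026158
  f(a) × f(c) < 0, new interval: [1.465000, 1.528750]
Iteration 5:
  c_5 = (1.465000 + 1.528750)/2 = 1.496875
  f(c_5) = f(1.496875) = -0.022919
  f(a) × f(c) ≥ 0, new interval: [1.496875, 1.528750]
Iteration 6:
  c_6 = (1.496875 + 1.528750)/2 = 1.512812
  f(c_6) = f(1.512812) = 0.001043
  f(a) × f(c) < 0, new interval: [1.496875, 1.512812]

After 6 iteration(s), the approximation is c_6 = 1.512812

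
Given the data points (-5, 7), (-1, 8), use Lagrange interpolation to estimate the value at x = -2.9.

Lagrange interpolation formula:
P(x) = Σ yᵢ × Lᵢ(x)
where Lᵢ(x) = Π_{j≠i} (x - xⱼ)/(xᵢ - xⱼ)

L_0(-2.9) = (-2.9 - (-1))/(-5 - (-1)) = 0.475000
L_1(-2.9) = (-2.9 - (-5))/(-1 - (-5)) = 0.525000

P(-2.9) = 7×L_0(-2.9) + 8×L_1(-2.9)
P(-2.9) = 7.525000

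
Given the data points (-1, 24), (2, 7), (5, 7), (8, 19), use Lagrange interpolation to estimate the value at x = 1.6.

Lagrange interpolation formula:
P(x) = Σ yᵢ × Lᵢ(x)
where Lᵢ(x) = Π_{j≠i} (x - xⱼ)/(xᵢ - xⱼ)

L_0(1.6) = (1.6 - 2)/(-1 - 2) × (1.6 - 5)/(-1 - 5) × (1.6 - 8)/(-1 - 8) = 0.053728
L_1(1.6) = (1.6 - (-1))/(2 - (-1)) × (1.6 - 5)/(2 - 5) × (1.6 - 8)/(2 - 8) = 1.047704
L_2(1.6) = (1.6 - (-1))/(5 - (-1)) × (1.6 - 2)/(5 - 2) × (1.6 - 8)/(5 - 8) = -0.123259
L_3(1.6) = (1.6 - (-1))/(8 - (-1)) × (1.6 - 2)/(8 - 2) × (1.6 - 5)/(8 - 5) = 0.021827

P(1.6) = 24×L_0(1.6) + 7×L_1(1.6) + 7×L_2(1.6) + 19×L_3(1.6)
P(1.6) = 8.175309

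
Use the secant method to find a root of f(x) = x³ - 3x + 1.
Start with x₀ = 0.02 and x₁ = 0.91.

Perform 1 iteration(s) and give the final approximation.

f(x) = x³ - 3x + 1
x₀ = 0.02, x₁ = 0.91

Secant formula: x_{n+1} = x_n - f(x_n)(x_n - x_{n-1})/(f(x_n) - f(x_{n-1}))

Iteration 1:
  f(0.020000) = 0.940008
  f(0.910000) = -0.976429
  x_2 = 0.910000 - (-0.976429)×(0.910000 - 0.020000)/(-0.976429 - 0.940008)
       = 0.456543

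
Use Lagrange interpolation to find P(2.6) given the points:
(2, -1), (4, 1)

Lagrange interpolation formula:
P(x) = Σ yᵢ × Lᵢ(x)
where Lᵢ(x) = Π_{j≠i} (x - xⱼ)/(xᵢ - xⱼ)

L_0(2.6) = (2.6 - 4)/(2 - 4) = 0.700000
L_1(2.6) = (2.6 - 2)/(4 - 2) = 0.300000

P(2.6) = (-1)×L_0(2.6) + 1×L_1(2.6)
P(2.6) = -0.400000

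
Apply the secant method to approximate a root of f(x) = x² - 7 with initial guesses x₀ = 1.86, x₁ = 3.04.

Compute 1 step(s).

f(x) = x² - 7
x₀ = 1.86, x₁ = 3.04

Secant formula: x_{n+1} = x_n - f(x_n)(x_n - x_{n-1})/(f(x_n) - f(x_{n-1}))

Iteration 1:
  f(1.860000) = -3.540400
  f(3.040000) = 2.241600
  x_2 = 3.040000 - 2.241600×(3.040000 - 1.860000)/(2.241600 - (-3.540400))
       = 2.582531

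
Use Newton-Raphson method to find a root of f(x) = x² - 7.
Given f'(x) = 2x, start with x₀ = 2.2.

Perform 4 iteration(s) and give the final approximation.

f(x) = x² - 7
f'(x) = 2x
x₀ = 2.2

Newton-Raphson formula: x_{n+1} = x_n - f(x_n)/f'(x_n)

Iteration 1:
  f(2.200000) = -2.160000
  f'(2.200000) = 4.400000
  x_1 = 2.200000 - (-2.160000)/4.400000 = 2.690909
Iteration 2:
  f(2.690909) = 0.240992
  f'(2.690909) = 5.381818
  x_2 = 2.690909 - 0.240992/5.381818 = 2.646130
Iteration 3:
  f(2.646130) = 0.002005
  f'(2.646130) = 5.292260
  x_3 = 2.646130 - 0.002005/5.292260 = 2.645751
Iteration 4:
  f(2.645751) = 0.000000
  f'(2.645751) = 5.291503
  x_4 = 2.645751 - 0.000000/5.291503 = 2.645751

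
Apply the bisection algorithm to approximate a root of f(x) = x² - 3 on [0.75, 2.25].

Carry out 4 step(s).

f(x) = x² - 3
Initial interval: [0.75, 2.25]

Iteration 1:
  c_1 = (0.750000 + 2.250000)/2 = 1.500000
  f(c_1) = f(1.500000) = -0.750000
  f(a) × f(c) ≥ 0, new interval: [1.500000, 2.250000]
Iteration 2:
  c_2 = (1.500000 + 2.250000)/2 = 1.875000
  f(c_2) = f(1.875000) = 0.515625
  f(a) × f(c) < 0, new interval: [1.500000, 1.875000]
Iteration 3:
  c_3 = (1.500000 + 1.875000)/2 = 1.687500
  f(c_3) = f(1.687500) = -0.152344
  f(a) × f(c) ≥ 0, new interval: [1.687500, 1.875000]
Iteration 4:
  c_4 = (1.687500 + 1.875000)/2 = 1.781250
  f(c_4) = f(1.781250) = 0.172852
  f(a) × f(c) < 0, new interval: [1.687500, 1.781250]

After 4 iteration(s), the approximation is c_4 = 1.781250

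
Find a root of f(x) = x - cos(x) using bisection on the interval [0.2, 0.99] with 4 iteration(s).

f(x) = x - cos(x)
Initial interval: [0.2, 0.99]

Iteration 1:
  c_1 = (0.200000 + 0.990000)/2 = 0.595000
  f(c_1) = f(0.595000) = -0.233148
  f(a) × f(c) ≥ 0, new interval: [0.595000, 0.990000]
Iteration 2:
  c_2 = (0.595000 + 0.990000)/2 = 0.792500
  f(c_2) = f(0.792500) = 0.090433
  f(a) × f(c) < 0, new interval: [0.595000, 0.792500]
Iteration 3:
  c_3 = (0.595000 + 0.792500)/2 = 0.693750
  f(c_3) = f(0.693750) = -0.075104
  f(a) × f(c) ≥ 0, new interval: [0.693750, 0.792500]
Iteration 4:
  c_4 = (0.693750 + 0.792500)/2 = 0.743125
  f(c_4) = f(0.743125) = 0.006767
  f(a) × f(c) < 0, new interval: [0.693750, 0.743125]

After 4 iteration(s), the approximation is c_4 = 0.743125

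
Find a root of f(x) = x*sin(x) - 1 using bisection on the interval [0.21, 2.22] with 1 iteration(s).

f(x) = x*sin(x) - 1
Initial interval: [0.21, 2.22]

Iteration 1:
  c_1 = (0.210000 + 2.220000)/2 = 1.215000
  f(c_1) = f(1.215000) = 0.138904
  f(a) × f(c) < 0, new interval: [0.210000, 1.215000]

After 1 iteration(s), the approximation is c_1 = 1.215000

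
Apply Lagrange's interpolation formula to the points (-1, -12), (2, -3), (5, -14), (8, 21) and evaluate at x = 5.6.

Lagrange interpolation formula:
P(x) = Σ yᵢ × Lᵢ(x)
where Lᵢ(x) = Π_{j≠i} (x - xⱼ)/(xᵢ - xⱼ)

L_0(5.6) = (5.6 - 2)/(-1 - 2) × (5.6 - 5)/(-1 - 5) × (5.6 - 8)/(-1 - 8) = 0.032000
L_1(5.6) = (5.6 - (-1))/(2 - (-1)) × (5.6 - 5)/(2 - 5) × (5.6 - 8)/(2 - 8) = -0.176000
L_2(5.6) = (5.6 - (-1))/(5 - (-1)) × (5.6 - 2)/(5 - 2) × (5.6 - 8)/(5 - 8) = 1.056000
L_3(5.6) = (5.6 - (-1))/(8 - (-1)) × (5.6 - 2)/(8 - 2) × (5.6 - 5)/(8 - 5) = 0.088000

P(5.6) = (-12)×L_0(5.6) + (-3)×L_1(5.6) + (-14)×L_2(5.6) + 21×L_3(5.6)
P(5.6) = -12.792000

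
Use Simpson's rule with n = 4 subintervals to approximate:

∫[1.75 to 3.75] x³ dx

f(x) = x³
a = 1.75, b = 3.75, n = 4
h = (b - a)/n = 0.500000

Simpson's rule: (h/3)[f(x₀) + 4f(x₁) + 2f(x₂) + ... + f(xₙ)]

x_0 = 1.7500, f(x_0) = 5.359375, coefficient = 1
x_1 = 2.2500, f(x_1) = 11.390625, coefficient = 4
x_2 = 2.7500, f(x_2) = 20.796875, coefficient = 2
x_3 = 3.2500, f(x_3) = 34.328125, coefficient = 4
x_4 = 3.7500, f(x_4) = 52.734375, coefficient = 1

I ≈ (0.500000/3) × 282.562500 = 47.093750
Exact value: 47.093750
Error: 0.000000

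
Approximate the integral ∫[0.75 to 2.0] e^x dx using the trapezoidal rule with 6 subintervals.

f(x) = e^x
a = 0.75, b = 2.0, n = 6
h = (b - a)/n = 0.208333

Trapezoidal rule: (h/2)[f(x₀) + 2f(x₁) + 2f(x₂) + ... + f(xₙ)]

x_0 = 0.7500, f(x_0) = 2.117000, coefficient = 1
x_1 = 0.9583, f(x_1) = 2.607347, coefficient = 2
x_2 = 1.1667, f(x_2) = 3.211271, coefficient = 2
x_3 = 1.3750, f(x_3) = 3.955077, coefficient = 2
x_4 = 1.5833, f(x_4) = 4.871166, coefficient = 2
x_5 = 1.7917, f(x_5) = 5.999443, coefficient = 2
x_6 = 2.0000, f(x_6) = 7.389056, coefficient = 1

I ≈ (0.208333/2) × 50.794664 = 5.291111
Exact value: 5.272056
Error: 0.019055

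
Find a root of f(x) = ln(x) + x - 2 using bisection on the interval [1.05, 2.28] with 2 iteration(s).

f(x) = ln(x) + x - 2
Initial interval: [1.05, 2.28]

Iteration 1:
  c_1 = (1.050000 + 2.280000)/2 = 1.665000
  f(c_1) = f(1.665000) = 0.174825
  f(a) × f(c) < 0, new interval: [1.050000, 1.665000]
Iteration 2:
  c_2 = (1.050000 + 1.665000)/2 = 1.357500
  f(c_2) = f(1.357500) = -0.336855
  f(a) × f(c) ≥ 0, new interval: [1.357500, 1.665000]

After 2 iteration(s), the approximation is c_2 = 1.357500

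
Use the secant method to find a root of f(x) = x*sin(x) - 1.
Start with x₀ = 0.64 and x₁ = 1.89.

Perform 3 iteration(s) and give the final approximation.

f(x) = x*sin(x) - 1
x₀ = 0.64, x₁ = 1.89

Secant formula: x_{n+1} = x_n - f(x_n)(x_n - x_{n-1})/(f(x_n) - f(x_{n-1}))

Iteration 1:
  f(0.640000) = -0.617795
  f(1.890000) = 0.794528
  x_2 = 1.890000 - 0.794528×(1.890000 - 0.640000)/(0.794528 - (-0.617795))
       = 1.186790
Iteration 2:
  f(1.890000) = 0.794528
  f(1.186790) = 0.100357
  x_3 = 1.186790 - 0.100357×(1.186790 - 1.890000)/(0.100357 - 0.794528)
       = 1.085126
Iteration 3:
  f(1.186790) = 0.100357
  f(1.085126) = -0.040356
  x_4 = 1.085126 - (-0.040356)×(1.085126 - 1.186790)/(-0.040356 - 0.100357)
       = 1.114283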